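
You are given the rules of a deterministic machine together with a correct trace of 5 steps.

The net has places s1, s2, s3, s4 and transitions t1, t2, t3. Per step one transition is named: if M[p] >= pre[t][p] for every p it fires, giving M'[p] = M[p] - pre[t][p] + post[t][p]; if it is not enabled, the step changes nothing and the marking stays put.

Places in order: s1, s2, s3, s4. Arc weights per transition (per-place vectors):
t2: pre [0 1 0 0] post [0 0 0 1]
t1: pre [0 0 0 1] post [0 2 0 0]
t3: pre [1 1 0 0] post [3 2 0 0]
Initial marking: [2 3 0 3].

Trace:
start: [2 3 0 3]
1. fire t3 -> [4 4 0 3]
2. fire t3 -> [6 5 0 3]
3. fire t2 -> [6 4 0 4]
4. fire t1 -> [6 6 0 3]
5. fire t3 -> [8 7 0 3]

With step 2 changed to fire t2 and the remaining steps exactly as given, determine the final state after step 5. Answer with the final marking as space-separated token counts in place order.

6 5 0 4

(re-executing from step 2 with the substitution; state before step 2: [4 4 0 3])
2. fire t2 -> [4 3 0 4]
3. fire t2 -> [4 2 0 5]
4. fire t1 -> [4 4 0 4]
5. fire t3 -> [6 5 0 4]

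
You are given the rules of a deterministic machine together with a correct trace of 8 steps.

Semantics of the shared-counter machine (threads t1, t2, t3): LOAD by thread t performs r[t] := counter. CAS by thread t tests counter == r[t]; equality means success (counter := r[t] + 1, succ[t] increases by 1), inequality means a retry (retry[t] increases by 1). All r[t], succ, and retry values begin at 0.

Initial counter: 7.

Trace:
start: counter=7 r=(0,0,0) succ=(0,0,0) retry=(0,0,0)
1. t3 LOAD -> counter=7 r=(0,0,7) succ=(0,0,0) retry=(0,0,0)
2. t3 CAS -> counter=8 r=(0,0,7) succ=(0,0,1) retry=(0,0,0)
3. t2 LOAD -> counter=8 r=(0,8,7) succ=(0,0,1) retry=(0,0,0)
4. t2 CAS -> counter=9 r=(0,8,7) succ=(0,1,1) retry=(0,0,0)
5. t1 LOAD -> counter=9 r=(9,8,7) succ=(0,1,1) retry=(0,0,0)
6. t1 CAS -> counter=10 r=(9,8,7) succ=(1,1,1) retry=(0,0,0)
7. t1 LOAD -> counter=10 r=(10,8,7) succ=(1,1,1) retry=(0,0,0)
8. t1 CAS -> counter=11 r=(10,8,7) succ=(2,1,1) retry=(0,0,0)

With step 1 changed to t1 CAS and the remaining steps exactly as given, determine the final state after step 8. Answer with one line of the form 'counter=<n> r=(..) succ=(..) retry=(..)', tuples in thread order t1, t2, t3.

counter=10 r=(9,7,0) succ=(2,1,0) retry=(1,0,1)

(re-executing from step 1 with the substitution; state before step 1: counter=7 r=(0,0,0) succ=(0,0,0) retry=(0,0,0))
1. t1 CAS -> counter=7 r=(0,0,0) succ=(0,0,0) retry=(1,0,0)
2. t3 CAS -> counter=7 r=(0,0,0) succ=(0,0,0) retry=(1,0,1)
3. t2 LOAD -> counter=7 r=(0,7,0) succ=(0,0,0) retry=(1,0,1)
4. t2 CAS -> counter=8 r=(0,7,0) succ=(0,1,0) retry=(1,0,1)
5. t1 LOAD -> counter=8 r=(8,7,0) succ=(0,1,0) retry=(1,0,1)
6. t1 CAS -> counter=9 r=(8,7,0) succ=(1,1,0) retry=(1,0,1)
7. t1 LOAD -> counter=9 r=(9,7,0) succ=(1,1,0) retry=(1,0,1)
8. t1 CAS -> counter=10 r=(9,7,0) succ=(2,1,0) retry=(1,0,1)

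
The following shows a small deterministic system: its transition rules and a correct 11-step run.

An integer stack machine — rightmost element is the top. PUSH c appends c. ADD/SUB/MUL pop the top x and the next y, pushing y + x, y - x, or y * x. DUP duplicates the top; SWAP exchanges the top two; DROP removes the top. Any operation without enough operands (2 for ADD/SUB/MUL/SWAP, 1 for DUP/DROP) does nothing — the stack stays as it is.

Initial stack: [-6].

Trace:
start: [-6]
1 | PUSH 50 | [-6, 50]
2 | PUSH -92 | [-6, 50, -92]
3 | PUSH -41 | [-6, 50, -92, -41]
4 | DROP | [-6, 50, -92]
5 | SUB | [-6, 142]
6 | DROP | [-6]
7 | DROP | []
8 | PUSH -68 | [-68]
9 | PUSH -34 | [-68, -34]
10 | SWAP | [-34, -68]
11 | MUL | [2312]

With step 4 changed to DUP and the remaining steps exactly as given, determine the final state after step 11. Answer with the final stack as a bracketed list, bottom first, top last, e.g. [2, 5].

(re-executing from step 4 with the substitution; state before step 4: [-6, 50, -92, -41])
4 | DUP | [-6, 50, -92, -41, -41]
5 | SUB | [-6, 50, -92, 0]
6 | DROP | [-6, 50, -92]
7 | DROP | [-6, 50]
8 | PUSH -68 | [-6, 50, -68]
9 | PUSH -34 | [-6, 50, -68, -34]
10 | SWAP | [-6, 50, -34, -68]
11 | MUL | [-6, 50, 2312]

[-6, 50, 2312]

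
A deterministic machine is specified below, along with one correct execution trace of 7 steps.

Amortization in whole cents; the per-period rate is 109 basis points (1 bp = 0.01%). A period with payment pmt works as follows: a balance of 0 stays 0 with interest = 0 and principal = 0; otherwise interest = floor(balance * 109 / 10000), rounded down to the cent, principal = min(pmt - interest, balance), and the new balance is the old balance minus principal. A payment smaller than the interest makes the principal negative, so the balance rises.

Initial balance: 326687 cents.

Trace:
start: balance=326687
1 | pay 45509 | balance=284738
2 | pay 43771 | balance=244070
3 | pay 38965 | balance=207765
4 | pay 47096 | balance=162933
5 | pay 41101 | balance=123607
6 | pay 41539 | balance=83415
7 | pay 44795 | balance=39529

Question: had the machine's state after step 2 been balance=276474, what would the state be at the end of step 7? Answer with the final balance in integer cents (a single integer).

state after step 2 := balance=276474
3 | pay 38965 | balance=240522
4 | pay 47096 | balance=196047
5 | pay 41101 | balance=157082
6 | pay 41539 | balance=117255
7 | pay 44795 | balance=73738

73738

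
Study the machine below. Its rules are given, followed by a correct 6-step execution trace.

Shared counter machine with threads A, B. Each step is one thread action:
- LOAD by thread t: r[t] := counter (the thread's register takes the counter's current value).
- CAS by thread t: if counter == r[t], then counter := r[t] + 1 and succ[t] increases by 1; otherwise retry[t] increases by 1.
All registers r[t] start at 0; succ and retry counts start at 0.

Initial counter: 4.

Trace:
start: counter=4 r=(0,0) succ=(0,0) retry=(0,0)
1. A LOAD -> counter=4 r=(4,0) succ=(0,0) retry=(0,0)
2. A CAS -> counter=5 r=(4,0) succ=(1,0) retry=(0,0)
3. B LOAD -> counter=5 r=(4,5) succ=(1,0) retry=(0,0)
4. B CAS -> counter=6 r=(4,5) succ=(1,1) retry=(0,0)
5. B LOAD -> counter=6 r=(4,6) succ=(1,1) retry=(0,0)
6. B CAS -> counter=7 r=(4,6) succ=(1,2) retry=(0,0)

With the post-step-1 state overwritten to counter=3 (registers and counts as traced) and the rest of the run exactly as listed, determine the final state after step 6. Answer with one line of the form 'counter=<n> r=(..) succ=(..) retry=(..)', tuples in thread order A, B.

counter=5 r=(4,4) succ=(0,2) retry=(1,0)

state after step 1 := counter=3 r=(4,0) succ=(0,0) retry=(0,0)
2. A CAS -> counter=3 r=(4,0) succ=(0,0) retry=(1,0)
3. B LOAD -> counter=3 r=(4,3) succ=(0,0) retry=(1,0)
4. B CAS -> counter=4 r=(4,3) succ=(0,1) retry=(1,0)
5. B LOAD -> counter=4 r=(4,4) succ=(0,1) retry=(1,0)
6. B CAS -> counter=5 r=(4,4) succ=(0,2) retry=(1,0)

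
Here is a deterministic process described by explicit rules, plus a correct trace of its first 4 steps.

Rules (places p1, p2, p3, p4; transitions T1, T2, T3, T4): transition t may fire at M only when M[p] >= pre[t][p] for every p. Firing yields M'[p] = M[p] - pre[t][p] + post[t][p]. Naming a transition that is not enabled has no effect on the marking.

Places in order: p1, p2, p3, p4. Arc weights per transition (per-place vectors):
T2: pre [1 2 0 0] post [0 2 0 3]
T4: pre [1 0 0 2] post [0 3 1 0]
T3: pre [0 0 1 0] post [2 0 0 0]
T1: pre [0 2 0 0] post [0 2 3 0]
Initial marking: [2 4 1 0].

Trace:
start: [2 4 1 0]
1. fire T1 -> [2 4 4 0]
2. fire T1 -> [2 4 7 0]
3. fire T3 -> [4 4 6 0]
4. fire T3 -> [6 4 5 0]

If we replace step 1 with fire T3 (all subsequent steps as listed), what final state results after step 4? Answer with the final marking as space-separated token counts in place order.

(re-executing from step 1 with the substitution; state before step 1: [2 4 1 0])
1. fire T3 -> [4 4 0 0]
2. fire T1 -> [4 4 3 0]
3. fire T3 -> [6 4 2 0]
4. fire T3 -> [8 4 1 0]

8 4 1 0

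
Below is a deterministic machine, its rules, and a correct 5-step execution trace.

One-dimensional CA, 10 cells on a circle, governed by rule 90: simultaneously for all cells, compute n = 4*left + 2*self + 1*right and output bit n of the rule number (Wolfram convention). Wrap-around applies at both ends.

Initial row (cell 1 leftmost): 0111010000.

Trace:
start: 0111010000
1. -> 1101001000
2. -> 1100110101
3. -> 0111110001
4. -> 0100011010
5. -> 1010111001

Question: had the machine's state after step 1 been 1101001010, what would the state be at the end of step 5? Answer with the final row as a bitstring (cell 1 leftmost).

1000011001

state after step 1 := 1101001010
2. -> 1100110000
3. -> 1111111001
4. -> 0000001111
5. -> 1000011001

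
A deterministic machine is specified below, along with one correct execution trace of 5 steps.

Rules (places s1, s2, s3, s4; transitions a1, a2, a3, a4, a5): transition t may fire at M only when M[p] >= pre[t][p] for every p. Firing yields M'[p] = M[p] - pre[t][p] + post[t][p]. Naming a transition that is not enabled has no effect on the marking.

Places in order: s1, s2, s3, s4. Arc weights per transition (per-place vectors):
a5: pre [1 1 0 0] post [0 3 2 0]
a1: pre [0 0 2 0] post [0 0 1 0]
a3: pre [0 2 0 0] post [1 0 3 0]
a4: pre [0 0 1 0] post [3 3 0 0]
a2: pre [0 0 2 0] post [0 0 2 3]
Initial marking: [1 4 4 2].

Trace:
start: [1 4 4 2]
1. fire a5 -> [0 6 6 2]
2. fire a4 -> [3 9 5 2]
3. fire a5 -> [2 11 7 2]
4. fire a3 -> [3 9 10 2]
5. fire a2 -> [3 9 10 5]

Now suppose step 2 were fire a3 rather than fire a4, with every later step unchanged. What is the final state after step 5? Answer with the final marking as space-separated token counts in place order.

(re-executing from step 2 with the substitution; state before step 2: [0 6 6 2])
2. fire a3 -> [1 4 9 2]
3. fire a5 -> [0 6 11 2]
4. fire a3 -> [1 4 14 2]
5. fire a2 -> [1 4 14 5]

1 4 14 5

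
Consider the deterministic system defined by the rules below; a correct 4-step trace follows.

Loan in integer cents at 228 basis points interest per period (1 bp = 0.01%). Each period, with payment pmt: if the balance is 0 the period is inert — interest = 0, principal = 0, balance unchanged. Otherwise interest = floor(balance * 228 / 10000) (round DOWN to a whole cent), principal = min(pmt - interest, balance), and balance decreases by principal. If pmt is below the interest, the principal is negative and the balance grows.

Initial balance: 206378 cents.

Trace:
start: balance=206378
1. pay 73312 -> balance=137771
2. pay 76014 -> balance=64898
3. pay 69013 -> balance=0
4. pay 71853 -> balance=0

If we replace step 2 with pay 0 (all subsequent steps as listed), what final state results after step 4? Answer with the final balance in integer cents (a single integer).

(re-executing from step 2 with the substitution; state before step 2: balance=137771)
2. pay 0 -> balance=140912
3. pay 69013 -> balance=75111
4. pay 71853 -> balance=4970

4970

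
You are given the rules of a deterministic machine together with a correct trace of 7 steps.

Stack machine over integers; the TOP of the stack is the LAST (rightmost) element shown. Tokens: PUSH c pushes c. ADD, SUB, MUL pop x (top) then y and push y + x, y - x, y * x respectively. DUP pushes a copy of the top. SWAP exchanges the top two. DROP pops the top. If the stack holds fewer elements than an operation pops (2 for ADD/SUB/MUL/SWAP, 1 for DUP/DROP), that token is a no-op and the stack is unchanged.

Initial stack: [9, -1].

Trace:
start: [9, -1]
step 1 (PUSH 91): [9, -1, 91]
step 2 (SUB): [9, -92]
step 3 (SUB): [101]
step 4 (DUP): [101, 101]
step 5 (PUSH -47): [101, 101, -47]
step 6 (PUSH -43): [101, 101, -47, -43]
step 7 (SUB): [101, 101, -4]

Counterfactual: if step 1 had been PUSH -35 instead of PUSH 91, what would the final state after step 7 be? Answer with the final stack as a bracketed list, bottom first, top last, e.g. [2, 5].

[-25, -25, -4]

(re-executing from step 1 with the substitution; state before step 1: [9, -1])
step 1 (PUSH -35): [9, -1, -35]
step 2 (SUB): [9, 34]
step 3 (SUB): [-25]
step 4 (DUP): [-25, -25]
step 5 (PUSH -47): [-25, -25, -47]
step 6 (PUSH -43): [-25, -25, -47, -43]
step 7 (SUB): [-25, -25, -4]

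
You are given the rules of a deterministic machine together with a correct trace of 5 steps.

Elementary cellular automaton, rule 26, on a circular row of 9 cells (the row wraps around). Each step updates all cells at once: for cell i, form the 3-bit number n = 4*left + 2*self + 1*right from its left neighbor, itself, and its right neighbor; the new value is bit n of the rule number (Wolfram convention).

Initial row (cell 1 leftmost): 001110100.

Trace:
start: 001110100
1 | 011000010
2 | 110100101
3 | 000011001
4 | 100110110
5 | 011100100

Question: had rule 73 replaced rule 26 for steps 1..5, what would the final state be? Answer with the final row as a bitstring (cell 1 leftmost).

(re-executing steps 1..5 under rule 73; state before step 1: 001110100)
1 | 101010001
2 | 100000101
3 | 101110001
4 | 101010101
5 | 100000001

100000001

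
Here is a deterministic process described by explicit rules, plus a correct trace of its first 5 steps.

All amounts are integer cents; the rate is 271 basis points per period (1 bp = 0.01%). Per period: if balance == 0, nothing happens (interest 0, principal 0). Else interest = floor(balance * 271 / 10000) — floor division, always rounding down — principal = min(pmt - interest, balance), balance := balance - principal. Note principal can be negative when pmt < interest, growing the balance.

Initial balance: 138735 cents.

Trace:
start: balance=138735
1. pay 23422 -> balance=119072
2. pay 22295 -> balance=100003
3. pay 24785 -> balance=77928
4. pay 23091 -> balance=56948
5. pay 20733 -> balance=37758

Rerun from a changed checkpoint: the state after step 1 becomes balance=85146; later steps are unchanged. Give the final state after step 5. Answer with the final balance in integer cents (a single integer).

state after step 1 := balance=85146
2. pay 22295 -> balance=65158
3. pay 24785 -> balance=42138
4. pay 23091 -> balance=20188
5. pay 20733 -> balance=2

2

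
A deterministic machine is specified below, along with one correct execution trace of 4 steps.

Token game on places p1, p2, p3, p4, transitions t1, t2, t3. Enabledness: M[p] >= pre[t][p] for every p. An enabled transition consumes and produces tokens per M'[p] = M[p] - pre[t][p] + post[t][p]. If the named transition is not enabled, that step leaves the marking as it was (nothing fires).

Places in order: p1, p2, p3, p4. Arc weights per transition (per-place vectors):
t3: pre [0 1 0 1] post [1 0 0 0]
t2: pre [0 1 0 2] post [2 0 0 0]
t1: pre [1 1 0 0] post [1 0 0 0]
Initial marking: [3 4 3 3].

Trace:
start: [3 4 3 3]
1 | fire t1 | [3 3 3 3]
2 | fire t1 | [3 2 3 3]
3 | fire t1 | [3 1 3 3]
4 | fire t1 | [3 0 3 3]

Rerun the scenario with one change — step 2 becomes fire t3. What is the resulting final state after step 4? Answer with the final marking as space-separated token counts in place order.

4 0 3 2

(re-executing from step 2 with the substitution; state before step 2: [3 3 3 3])
2 | fire t3 | [4 2 3 2]
3 | fire t1 | [4 1 3 2]
4 | fire t1 | [4 0 3 2]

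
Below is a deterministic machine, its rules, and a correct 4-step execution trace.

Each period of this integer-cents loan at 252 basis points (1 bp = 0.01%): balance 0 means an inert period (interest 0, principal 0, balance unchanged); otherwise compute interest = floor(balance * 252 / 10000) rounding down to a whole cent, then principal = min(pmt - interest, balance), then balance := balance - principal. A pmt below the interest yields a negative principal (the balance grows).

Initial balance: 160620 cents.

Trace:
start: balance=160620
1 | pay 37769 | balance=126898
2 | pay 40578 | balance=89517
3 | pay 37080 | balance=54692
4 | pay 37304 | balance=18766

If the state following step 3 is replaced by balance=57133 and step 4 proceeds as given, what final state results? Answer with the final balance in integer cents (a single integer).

state after step 3 := balance=57133
4 | pay 37304 | balance=21268

21268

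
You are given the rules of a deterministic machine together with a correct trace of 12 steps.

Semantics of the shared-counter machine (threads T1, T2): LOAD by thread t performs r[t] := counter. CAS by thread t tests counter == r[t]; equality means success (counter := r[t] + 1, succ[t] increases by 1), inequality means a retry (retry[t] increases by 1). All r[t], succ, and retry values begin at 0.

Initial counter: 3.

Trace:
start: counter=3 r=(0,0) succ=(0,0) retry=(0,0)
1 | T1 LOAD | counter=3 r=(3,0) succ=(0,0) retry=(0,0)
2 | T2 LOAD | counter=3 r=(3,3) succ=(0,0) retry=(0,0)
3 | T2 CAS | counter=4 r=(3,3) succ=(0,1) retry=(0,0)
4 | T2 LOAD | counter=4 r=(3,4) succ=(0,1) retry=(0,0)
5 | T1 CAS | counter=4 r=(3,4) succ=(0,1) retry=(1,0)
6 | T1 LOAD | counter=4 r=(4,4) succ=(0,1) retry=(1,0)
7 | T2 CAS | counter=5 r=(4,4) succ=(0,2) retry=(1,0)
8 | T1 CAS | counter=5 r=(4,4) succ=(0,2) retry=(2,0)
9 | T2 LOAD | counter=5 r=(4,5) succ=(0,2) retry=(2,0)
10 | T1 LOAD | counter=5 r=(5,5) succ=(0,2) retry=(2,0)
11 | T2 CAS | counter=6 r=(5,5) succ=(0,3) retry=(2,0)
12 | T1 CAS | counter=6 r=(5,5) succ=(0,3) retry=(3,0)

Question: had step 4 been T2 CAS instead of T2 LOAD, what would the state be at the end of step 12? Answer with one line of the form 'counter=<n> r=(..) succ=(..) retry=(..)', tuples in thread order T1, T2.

(re-executing from step 4 with the substitution; state before step 4: counter=4 r=(3,3) succ=(0,1) retry=(0,0))
4 | T2 CAS | counter=4 r=(3,3) succ=(0,1) retry=(0,1)
5 | T1 CAS | counter=4 r=(3,3) succ=(0,1) retry=(1,1)
6 | T1 LOAD | counter=4 r=(4,3) succ=(0,1) retry=(1,1)
7 | T2 CAS | counter=4 r=(4,3) succ=(0,1) retry=(1,2)
8 | T1 CAS | counter=5 r=(4,3) succ=(1,1) retry=(1,2)
9 | T2 LOAD | counter=5 r=(4,5) succ=(1,1) retry=(1,2)
10 | T1 LOAD | counter=5 r=(5,5) succ=(1,1) retry=(1,2)
11 | T2 CAS | counter=6 r=(5,5) succ=(1,2) retry=(1,2)
12 | T1 CAS | counter=6 r=(5,5) succ=(1,2) retry=(2,2)

counter=6 r=(5,5) succ=(1,2) retry=(2,2)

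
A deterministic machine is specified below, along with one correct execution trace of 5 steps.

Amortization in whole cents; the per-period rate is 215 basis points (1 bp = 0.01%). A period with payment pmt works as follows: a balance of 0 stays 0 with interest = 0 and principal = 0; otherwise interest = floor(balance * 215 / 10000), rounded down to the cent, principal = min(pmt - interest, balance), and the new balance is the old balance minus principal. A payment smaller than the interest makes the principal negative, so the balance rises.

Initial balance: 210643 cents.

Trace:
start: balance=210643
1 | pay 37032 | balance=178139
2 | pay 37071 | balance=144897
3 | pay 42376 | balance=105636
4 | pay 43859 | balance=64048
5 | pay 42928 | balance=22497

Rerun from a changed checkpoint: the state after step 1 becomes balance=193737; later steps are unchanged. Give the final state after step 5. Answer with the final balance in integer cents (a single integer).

39480

state after step 1 := balance=193737
2 | pay 37071 | balance=160831
3 | pay 42376 | balance=121912
4 | pay 43859 | balance=80674
5 | pay 42928 | balance=39480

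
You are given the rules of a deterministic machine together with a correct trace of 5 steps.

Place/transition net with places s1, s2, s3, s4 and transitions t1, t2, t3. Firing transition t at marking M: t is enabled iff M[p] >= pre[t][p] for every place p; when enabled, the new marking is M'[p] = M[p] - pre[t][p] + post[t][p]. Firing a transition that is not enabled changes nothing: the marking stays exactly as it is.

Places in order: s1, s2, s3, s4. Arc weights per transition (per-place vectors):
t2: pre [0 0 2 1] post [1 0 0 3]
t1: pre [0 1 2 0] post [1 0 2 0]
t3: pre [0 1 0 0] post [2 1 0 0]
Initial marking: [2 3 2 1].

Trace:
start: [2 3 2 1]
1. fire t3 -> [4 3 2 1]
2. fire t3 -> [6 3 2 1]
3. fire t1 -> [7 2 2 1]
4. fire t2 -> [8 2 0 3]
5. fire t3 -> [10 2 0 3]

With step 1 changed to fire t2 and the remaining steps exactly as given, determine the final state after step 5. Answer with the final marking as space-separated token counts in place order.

(re-executing from step 1 with the substitution; state before step 1: [2 3 2 1])
1. fire t2 -> [3 3 0 3]
2. fire t3 -> [5 3 0 3]
3. fire t1 -> [5 3 0 3]
4. fire t2 -> [5 3 0 3]
5. fire t3 -> [7 3 0 3]

7 3 0 3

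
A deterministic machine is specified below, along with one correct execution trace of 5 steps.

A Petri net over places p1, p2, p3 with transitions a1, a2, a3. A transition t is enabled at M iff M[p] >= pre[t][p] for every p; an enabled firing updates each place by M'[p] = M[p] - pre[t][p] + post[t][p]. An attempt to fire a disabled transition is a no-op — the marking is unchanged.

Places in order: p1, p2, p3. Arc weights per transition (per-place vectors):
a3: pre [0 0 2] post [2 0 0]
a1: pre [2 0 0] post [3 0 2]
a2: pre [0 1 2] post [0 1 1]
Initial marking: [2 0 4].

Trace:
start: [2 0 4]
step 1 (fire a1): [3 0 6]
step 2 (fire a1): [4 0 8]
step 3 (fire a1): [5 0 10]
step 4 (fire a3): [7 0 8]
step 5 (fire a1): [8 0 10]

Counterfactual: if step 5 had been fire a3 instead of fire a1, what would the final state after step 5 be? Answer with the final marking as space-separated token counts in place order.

(re-executing from step 5 with the substitution; state before step 5: [7 0 8])
step 5 (fire a3): [9 0 6]

9 0 6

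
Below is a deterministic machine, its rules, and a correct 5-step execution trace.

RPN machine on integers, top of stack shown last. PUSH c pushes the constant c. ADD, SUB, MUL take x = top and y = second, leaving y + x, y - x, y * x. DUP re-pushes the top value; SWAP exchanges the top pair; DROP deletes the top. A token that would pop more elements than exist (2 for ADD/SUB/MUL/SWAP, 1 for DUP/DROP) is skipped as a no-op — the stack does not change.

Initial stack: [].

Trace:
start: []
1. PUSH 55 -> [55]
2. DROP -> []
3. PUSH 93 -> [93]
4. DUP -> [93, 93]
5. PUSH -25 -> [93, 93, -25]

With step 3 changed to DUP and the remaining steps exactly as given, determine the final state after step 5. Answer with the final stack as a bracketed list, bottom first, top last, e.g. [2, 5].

(re-executing from step 3 with the substitution; state before step 3: [])
3. DUP -> []
4. DUP -> []
5. PUSH -25 -> [-25]

[-25]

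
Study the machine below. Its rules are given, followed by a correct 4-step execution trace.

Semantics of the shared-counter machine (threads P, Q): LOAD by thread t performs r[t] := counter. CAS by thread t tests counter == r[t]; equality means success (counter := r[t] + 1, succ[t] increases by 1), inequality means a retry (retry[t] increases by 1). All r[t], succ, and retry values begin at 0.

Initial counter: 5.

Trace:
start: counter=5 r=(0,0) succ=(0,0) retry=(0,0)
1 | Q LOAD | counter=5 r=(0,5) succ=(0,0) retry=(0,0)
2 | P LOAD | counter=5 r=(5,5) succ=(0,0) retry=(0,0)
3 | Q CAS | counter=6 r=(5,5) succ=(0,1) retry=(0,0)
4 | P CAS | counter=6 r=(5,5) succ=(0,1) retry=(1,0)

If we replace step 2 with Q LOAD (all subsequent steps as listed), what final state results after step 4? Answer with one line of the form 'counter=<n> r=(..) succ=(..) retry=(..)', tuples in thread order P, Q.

(re-executing from step 2 with the substitution; state before step 2: counter=5 r=(0,5) succ=(0,0) retry=(0,0))
2 | Q LOAD | counter=5 r=(0,5) succ=(0,0) retry=(0,0)
3 | Q CAS | counter=6 r=(0,5) succ=(0,1) retry=(0,0)
4 | P CAS | counter=6 r=(0,5) succ=(0,1) retry=(1,0)

counter=6 r=(0,5) succ=(0,1) retry=(1,0)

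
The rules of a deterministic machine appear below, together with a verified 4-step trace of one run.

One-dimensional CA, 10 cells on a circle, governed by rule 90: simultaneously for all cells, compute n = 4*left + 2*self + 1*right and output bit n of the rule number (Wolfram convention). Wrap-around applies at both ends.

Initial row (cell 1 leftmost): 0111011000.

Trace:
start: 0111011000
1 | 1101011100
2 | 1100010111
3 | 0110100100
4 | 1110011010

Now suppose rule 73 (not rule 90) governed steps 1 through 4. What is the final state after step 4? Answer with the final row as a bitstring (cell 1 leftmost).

(re-executing steps 1..4 under rule 73; state before step 1: 0111011000)
1 | 0101011011
2 | 0000011011
3 | 0111011011
4 | 0101011011

0101011011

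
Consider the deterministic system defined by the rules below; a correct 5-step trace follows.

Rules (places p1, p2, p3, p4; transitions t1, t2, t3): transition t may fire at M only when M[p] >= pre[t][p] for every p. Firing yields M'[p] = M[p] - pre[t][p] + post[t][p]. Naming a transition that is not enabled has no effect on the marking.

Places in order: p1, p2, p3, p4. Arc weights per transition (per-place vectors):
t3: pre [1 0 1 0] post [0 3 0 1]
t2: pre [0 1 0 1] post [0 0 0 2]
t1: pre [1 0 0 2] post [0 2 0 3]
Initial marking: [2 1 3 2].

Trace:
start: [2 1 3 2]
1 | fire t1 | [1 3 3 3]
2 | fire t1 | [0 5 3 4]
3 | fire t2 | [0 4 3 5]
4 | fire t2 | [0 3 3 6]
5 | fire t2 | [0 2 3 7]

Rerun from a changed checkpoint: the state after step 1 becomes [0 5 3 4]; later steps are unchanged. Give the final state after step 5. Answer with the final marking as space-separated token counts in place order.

0 2 3 7

state after step 1 := [0 5 3 4]
2 | fire t1 | [0 5 3 4]
3 | fire t2 | [0 4 3 5]
4 | fire t2 | [0 3 3 6]
5 | fire t2 | [0 2 3 7]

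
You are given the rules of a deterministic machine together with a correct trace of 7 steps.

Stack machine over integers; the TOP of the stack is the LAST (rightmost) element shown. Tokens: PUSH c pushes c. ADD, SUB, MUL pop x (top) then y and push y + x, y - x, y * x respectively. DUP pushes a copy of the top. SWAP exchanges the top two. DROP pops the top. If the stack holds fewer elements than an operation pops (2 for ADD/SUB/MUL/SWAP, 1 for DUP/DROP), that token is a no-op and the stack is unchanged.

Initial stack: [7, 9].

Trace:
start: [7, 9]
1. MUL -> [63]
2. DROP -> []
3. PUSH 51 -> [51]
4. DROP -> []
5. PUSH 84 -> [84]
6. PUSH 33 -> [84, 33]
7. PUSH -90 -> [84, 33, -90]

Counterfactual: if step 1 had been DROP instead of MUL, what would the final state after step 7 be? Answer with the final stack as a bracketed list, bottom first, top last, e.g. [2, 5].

(re-executing from step 1 with the substitution; state before step 1: [7, 9])
1. DROP -> [7]
2. DROP -> []
3. PUSH 51 -> [51]
4. DROP -> []
5. PUSH 84 -> [84]
6. PUSH 33 -> [84, 33]
7. PUSH -90 -> [84, 33, -90]

[84, 33, -90]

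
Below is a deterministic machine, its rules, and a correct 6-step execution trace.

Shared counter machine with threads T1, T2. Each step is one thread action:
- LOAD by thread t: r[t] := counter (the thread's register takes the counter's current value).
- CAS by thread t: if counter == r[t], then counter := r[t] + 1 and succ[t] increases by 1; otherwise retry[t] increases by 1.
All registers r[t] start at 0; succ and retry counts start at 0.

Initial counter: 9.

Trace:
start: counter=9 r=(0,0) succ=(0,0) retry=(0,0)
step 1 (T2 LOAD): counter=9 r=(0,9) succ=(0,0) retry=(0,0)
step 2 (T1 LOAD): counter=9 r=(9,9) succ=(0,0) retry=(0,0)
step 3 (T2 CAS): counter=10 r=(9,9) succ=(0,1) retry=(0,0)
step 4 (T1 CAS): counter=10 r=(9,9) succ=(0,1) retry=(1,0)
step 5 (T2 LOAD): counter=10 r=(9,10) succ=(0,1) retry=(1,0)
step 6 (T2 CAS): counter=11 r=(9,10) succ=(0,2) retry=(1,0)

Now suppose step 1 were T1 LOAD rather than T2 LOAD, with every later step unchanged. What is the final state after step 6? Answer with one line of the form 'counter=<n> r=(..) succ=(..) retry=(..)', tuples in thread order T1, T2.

counter=11 r=(9,10) succ=(1,1) retry=(0,1)

(re-executing from step 1 with the substitution; state before step 1: counter=9 r=(0,0) succ=(0,0) retry=(0,0))
step 1 (T1 LOAD): counter=9 r=(9,0) succ=(0,0) retry=(0,0)
step 2 (T1 LOAD): counter=9 r=(9,0) succ=(0,0) retry=(0,0)
step 3 (T2 CAS): counter=9 r=(9,0) succ=(0,0) retry=(0,1)
step 4 (T1 CAS): counter=10 r=(9,0) succ=(1,0) retry=(0,1)
step 5 (T2 LOAD): counter=10 r=(9,10) succ=(1,0) retry=(0,1)
step 6 (T2 CAS): counter=11 r=(9,10) succ=(1,1) retry=(0,1)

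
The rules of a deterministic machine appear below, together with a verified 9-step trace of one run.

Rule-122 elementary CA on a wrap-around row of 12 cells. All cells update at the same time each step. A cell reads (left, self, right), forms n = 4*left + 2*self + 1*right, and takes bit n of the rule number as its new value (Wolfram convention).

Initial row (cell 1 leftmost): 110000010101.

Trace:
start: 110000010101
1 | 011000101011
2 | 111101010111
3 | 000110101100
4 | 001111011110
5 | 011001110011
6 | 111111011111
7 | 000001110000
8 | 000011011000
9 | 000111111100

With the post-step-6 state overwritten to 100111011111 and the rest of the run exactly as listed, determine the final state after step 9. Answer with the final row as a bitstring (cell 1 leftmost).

state after step 6 := 100111011111
7 | 111101110000
8 | 100111011001
9 | 111101111111

111101111111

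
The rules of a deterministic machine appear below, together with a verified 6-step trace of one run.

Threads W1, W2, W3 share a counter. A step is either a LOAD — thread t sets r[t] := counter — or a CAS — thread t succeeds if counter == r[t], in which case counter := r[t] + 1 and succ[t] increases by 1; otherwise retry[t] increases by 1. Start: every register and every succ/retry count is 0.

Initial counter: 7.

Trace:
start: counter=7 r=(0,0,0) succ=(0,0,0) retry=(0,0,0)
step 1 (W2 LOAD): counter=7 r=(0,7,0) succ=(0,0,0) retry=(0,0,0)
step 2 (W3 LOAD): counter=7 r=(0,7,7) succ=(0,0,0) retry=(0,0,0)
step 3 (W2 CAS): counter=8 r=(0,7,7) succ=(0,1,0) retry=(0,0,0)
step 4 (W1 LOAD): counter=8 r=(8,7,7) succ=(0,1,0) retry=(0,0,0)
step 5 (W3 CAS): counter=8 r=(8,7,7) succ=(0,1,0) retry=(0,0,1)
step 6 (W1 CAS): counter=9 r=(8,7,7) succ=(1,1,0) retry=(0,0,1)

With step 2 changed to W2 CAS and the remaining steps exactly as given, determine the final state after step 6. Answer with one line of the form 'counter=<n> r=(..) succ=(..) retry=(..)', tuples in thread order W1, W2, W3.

(re-executing from step 2 with the substitution; state before step 2: counter=7 r=(0,7,0) succ=(0,0,0) retry=(0,0,0))
step 2 (W2 CAS): counter=8 r=(0,7,0) succ=(0,1,0) retry=(0,0,0)
step 3 (W2 CAS): counter=8 r=(0,7,0) succ=(0,1,0) retry=(0,1,0)
step 4 (W1 LOAD): counter=8 r=(8,7,0) succ=(0,1,0) retry=(0,1,0)
step 5 (W3 CAS): counter=8 r=(8,7,0) succ=(0,1,0) retry=(0,1,1)
step 6 (W1 CAS): counter=9 r=(8,7,0) succ=(1,1,0) retry=(0,1,1)

counter=9 r=(8,7,0) succ=(1,1,0) retry=(0,1,1)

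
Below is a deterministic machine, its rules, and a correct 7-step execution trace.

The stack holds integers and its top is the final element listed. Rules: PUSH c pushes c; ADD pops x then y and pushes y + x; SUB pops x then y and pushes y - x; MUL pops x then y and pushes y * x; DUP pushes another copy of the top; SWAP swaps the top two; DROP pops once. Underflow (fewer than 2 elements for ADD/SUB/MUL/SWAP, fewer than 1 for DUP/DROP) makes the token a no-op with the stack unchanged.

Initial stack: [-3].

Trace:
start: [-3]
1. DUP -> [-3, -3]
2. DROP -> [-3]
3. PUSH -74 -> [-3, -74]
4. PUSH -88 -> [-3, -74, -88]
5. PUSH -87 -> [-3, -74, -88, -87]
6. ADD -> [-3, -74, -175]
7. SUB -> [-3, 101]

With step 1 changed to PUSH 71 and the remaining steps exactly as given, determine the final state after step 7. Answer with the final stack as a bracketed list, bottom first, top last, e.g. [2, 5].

(re-executing from step 1 with the substitution; state before step 1: [-3])
1. PUSH 71 -> [-3, 71]
2. DROP -> [-3]
3. PUSH -74 -> [-3, -74]
4. PUSH -88 -> [-3, -74, -88]
5. PUSH -87 -> [-3, -74, -88, -87]
6. ADD -> [-3, -74, -175]
7. SUB -> [-3, 101]

[-3, 101]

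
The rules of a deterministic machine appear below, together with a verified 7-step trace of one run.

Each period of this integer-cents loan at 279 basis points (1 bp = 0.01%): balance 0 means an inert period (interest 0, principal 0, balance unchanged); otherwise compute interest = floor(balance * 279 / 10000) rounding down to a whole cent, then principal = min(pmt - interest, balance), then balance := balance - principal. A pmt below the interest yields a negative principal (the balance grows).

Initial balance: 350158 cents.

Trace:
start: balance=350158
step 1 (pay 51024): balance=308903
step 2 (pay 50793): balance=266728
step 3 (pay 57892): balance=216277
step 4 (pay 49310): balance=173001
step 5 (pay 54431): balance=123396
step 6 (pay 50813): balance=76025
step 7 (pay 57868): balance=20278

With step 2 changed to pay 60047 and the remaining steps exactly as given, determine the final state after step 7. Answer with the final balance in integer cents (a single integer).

9658

(re-executing from step 2 with the substitution; state before step 2: balance=308903)
step 2 (pay 60047): balance=257474
step 3 (pay 57892): balance=206765
step 4 (pay 49310): balance=163223
step 5 (pay 54431): balance=113345
step 6 (pay 50813): balance=65694
step 7 (pay 57868): balance=9658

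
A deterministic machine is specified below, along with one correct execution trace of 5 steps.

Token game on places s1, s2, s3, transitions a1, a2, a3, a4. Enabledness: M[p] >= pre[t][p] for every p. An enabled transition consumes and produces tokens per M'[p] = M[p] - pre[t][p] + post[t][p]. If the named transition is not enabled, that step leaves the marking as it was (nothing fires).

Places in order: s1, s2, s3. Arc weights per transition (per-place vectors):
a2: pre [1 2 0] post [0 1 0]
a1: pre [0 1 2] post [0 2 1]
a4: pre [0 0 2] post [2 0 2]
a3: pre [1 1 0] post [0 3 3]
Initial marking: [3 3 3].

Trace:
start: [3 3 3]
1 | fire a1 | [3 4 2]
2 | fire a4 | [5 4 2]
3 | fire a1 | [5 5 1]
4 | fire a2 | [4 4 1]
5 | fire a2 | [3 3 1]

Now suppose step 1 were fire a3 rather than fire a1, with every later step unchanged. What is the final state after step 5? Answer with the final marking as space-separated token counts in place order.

(re-executing from step 1 with the substitution; state before step 1: [3 3 3])
1 | fire a3 | [2 5 6]
2 | fire a4 | [4 5 6]
3 | fire a1 | [4 6 5]
4 | fire a2 | [3 5 5]
5 | fire a2 | [2 4 5]

2 4 5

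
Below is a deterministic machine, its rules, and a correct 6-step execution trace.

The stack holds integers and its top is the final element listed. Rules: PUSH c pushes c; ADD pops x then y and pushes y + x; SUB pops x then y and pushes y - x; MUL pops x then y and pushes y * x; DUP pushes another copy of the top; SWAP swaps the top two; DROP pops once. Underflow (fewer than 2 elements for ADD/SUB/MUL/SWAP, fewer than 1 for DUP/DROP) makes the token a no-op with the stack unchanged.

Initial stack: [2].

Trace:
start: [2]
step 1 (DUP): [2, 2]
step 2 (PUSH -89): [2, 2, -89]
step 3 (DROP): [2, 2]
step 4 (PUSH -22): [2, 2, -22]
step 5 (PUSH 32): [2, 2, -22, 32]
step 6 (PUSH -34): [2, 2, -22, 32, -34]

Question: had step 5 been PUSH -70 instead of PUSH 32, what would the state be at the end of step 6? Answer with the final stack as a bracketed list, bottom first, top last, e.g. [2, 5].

(re-executing from step 5 with the substitution; state before step 5: [2, 2, -22])
step 5 (PUSH -70): [2, 2, -22, -70]
step 6 (PUSH -34): [2, 2, -22, -70, -34]

[2, 2, -22, -70, -34]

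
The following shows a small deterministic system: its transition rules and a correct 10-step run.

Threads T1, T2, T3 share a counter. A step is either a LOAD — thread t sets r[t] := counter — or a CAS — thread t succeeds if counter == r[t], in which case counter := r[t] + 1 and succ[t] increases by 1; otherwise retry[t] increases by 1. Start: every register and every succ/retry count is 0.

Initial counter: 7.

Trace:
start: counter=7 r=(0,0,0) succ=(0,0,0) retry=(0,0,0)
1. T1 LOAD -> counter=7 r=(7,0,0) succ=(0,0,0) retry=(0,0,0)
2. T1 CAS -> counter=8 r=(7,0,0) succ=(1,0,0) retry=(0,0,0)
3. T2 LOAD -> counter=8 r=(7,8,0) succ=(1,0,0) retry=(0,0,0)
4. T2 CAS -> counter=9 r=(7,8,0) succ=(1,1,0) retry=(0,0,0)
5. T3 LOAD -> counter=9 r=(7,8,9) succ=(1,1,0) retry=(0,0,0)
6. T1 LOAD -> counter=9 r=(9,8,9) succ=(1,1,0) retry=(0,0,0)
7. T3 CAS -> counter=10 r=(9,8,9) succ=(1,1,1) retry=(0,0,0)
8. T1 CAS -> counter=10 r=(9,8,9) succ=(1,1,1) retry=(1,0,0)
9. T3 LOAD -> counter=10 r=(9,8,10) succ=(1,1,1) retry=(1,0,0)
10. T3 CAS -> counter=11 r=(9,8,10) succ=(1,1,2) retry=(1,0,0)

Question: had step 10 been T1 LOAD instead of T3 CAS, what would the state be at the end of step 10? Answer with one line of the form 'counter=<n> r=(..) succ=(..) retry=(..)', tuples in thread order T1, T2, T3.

counter=10 r=(10,8,10) succ=(1,1,1) retry=(1,0,0)

(re-executing from step 10 with the substitution; state before step 10: counter=10 r=(9,8,10) succ=(1,1,1) retry=(1,0,0))
10. T1 LOAD -> counter=10 r=(10,8,10) succ=(1,1,1) retry=(1,0,0)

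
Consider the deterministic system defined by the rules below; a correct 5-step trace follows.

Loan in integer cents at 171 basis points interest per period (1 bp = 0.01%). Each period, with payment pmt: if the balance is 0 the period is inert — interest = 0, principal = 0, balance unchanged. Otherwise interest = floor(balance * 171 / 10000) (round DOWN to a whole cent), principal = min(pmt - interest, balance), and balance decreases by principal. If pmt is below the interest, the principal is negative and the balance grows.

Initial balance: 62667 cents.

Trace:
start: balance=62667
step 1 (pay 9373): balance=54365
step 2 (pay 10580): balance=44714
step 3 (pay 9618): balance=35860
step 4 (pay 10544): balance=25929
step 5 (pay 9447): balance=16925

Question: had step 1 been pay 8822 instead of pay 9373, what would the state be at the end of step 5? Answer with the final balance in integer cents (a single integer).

17515

(re-executing from step 1 with the substitution; state before step 1: balance=62667)
step 1 (pay 8822): balance=54916
step 2 (pay 10580): balance=45275
step 3 (pay 9618): balance=36431
step 4 (pay 10544): balance=26509
step 5 (pay 9447): balance=17515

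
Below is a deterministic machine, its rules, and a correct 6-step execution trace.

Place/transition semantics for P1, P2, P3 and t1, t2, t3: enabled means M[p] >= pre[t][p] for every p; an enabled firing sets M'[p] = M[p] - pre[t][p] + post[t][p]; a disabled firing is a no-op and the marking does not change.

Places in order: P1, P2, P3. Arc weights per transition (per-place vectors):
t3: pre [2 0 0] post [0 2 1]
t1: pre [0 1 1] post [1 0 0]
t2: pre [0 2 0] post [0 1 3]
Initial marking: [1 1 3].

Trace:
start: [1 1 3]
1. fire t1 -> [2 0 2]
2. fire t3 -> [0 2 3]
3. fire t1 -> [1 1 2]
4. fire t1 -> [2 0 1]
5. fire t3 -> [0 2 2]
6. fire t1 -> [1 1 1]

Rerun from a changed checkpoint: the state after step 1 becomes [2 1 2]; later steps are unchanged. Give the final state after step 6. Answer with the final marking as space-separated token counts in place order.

state after step 1 := [2 1 2]
2. fire t3 -> [0 3 3]
3. fire t1 -> [1 2 2]
4. fire t1 -> [2 1 1]
5. fire t3 -> [0 3 2]
6. fire t1 -> [1 2 1]

1 2 1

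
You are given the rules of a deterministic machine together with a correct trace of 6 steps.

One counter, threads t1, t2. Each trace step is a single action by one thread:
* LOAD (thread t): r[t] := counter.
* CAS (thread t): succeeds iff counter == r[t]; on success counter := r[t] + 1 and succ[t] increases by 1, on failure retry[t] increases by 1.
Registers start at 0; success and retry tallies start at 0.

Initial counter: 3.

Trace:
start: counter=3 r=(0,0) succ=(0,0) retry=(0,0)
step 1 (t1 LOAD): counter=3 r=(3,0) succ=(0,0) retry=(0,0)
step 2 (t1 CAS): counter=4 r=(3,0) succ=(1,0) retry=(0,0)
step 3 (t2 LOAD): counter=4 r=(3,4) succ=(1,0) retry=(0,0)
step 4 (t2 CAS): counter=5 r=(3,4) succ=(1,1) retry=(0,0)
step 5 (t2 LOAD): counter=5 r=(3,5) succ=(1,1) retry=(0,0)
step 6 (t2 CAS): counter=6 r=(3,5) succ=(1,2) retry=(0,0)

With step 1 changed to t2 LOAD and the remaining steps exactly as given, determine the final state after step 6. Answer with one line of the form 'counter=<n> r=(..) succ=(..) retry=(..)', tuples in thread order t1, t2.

counter=5 r=(0,4) succ=(0,2) retry=(1,0)

(re-executing from step 1 with the substitution; state before step 1: counter=3 r=(0,0) succ=(0,0) retry=(0,0))
step 1 (t2 LOAD): counter=3 r=(0,3) succ=(0,0) retry=(0,0)
step 2 (t1 CAS): counter=3 r=(0,3) succ=(0,0) retry=(1,0)
step 3 (t2 LOAD): counter=3 r=(0,3) succ=(0,0) retry=(1,0)
step 4 (t2 CAS): counter=4 r=(0,3) succ=(0,1) retry=(1,0)
step 5 (t2 LOAD): counter=4 r=(0,4) succ=(0,1) retry=(1,0)
step 6 (t2 CAS): counter=5 r=(0,4) succ=(0,2) retry=(1,0)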